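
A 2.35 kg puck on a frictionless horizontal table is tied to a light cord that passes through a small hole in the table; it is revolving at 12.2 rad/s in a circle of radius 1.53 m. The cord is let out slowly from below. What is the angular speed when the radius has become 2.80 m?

No torque about the axis ⇒ m r₁² ω₁ = m r₂² ω₂.
ω₂ = ω₁ (r₁/r₂)² = (12.2)(1.53/2.80)² = 3.643 rad/s.

ω₂ ≈ 3.64 rad/s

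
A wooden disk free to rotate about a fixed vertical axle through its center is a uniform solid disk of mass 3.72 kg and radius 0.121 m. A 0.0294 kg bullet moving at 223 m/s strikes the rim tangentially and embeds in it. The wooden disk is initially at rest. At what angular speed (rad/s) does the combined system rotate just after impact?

About the axle the impulsive forces during the collision are internal, so angular momentum about that axis is conserved.
I_p = ½(3.72)(0.121)² = 0.02723 kg·m². Taking the sense of the bullet's angular momentum as positive, L_{bullet} = m v R = (0.0294)(223)(0.121) = 0.7933 kg·m²/s.
L_i = 0 + 0.7933 = 0.7933 kg·m²/s.
After sticking, I_f = I_p + m R² = 0.02723 + (0.0294)(0.121)² = 0.02766 kg·m².
ω_f = L_i / I_f = 0.7933 / 0.02766 = 28.68 rad/s.

|ω_f| ≈ 28.7 rad/s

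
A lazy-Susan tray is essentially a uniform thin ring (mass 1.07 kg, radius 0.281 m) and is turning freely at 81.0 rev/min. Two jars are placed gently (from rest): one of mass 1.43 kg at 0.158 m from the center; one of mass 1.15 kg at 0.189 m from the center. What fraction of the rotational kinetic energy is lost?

The added mass arrives with no angular momentum about the center, and any external torque about the center is negligible, so the system's angular momentum is conserved.
I_p = (1.07)(0.281)² = 0.08449 kg·m².
Added inertia Σmr² = (1.43)(0.158)² + (1.15)(0.189)² = 0.07678 kg·m²; I_f = 0.08449 + 0.07678 = 0.1613 kg·m².
ω_f = I_p ω_i / I_f = (0.08449)(81.0) / 0.1613 = 42.44 rpm.
KE_i = ½(0.08449)(8.482 rad/s)² = 3.039 J; KE_f = ½(0.1613)(4.444)² = 1.592 J.
Fraction lost = 0.4761.

fraction ≈ 0.476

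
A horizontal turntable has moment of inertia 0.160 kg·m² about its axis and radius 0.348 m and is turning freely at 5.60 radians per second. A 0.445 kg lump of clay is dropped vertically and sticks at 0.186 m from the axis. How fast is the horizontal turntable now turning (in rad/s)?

The added mass arrives with no angular momentum about the axis, and any external torque about the axis is negligible, so the system's angular momentum is conserved.
Added inertia Σmr² = (0.445)(0.186)² = 0.01540 kg·m²; I_f = 0.1600 + 0.01540 = 0.1754 kg·m².
ω_f = I_p ω_i / I_f = (0.1600)(5.60) / 0.1754 = 5.108 rad/s.

ω_f ≈ 5.11 rad/s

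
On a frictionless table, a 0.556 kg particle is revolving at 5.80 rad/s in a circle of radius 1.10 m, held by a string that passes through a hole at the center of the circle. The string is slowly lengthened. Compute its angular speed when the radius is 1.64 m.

The constraining force is radial, so m r² ω about the center is conserved.
ω₂ = ω₁ (r₁/r₂)² = (5.80)(1.10/1.64)² = 2.609 rad/s.

ω₂ ≈ 2.61 rad/s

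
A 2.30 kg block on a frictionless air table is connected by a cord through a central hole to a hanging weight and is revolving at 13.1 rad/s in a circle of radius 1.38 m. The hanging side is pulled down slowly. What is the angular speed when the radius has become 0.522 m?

ω₂ ≈ 91.6 rad/s

The constraining force is radial, so m r² ω about the center is conserved.
ω₂ = ω₁ (r₁/r₂)² = (13.1)(1.38/0.522)² = 91.56 rad/s.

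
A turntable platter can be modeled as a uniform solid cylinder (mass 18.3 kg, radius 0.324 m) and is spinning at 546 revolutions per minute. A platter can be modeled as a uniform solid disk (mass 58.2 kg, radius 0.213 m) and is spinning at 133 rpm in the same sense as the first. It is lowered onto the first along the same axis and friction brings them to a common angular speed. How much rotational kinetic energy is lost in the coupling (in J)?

ΔKE lost ≈ 520 J

The coupling torques are internal; angular momentum about the shared axis is conserved.
Moments of inertia: I_A = ½(18.3)(0.324)² = 0.9605 kg·m²; I_B = ½(58.2)(0.213)² = 1.320 kg·m².
Taking A's sense as positive: L = (0.9605)(546) + (1.320)(133) = 700.0 kg·m²·rpm.
Combined I = 0.9605 + 1.320 = 2.281 kg·m².
ω_f = L / I = 700.0 / 2.281 = 306.9 rpm.
KE_i = ½ΣIω² = 1698 J; KE_f = ½(2.281)(32.14)² = 1178 J.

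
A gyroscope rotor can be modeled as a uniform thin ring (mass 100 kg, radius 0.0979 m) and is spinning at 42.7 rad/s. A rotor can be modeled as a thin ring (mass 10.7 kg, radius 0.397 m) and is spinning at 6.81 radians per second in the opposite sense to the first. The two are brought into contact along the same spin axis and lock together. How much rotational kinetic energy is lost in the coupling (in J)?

No external torque acts about the common axis, so total angular momentum is conserved.
Moments of inertia: I_A = (100)(0.0979)² = 0.9584 kg·m²; I_B = (10.7)(0.397)² = 1.686 kg·m².
Taking A's sense as positive: L = (0.9584)(42.7) − (1.686)(6.81) = 29.44 kg·m²·rad/s.
Combined I = 0.9584 + 1.686 = 2.645 kg·m².
ω_f = L / I = 29.44 / 2.645 = 11.13 rad/s.
KE_i = ½ΣIω² = 912.9 J; KE_f = ½(2.645)(11.13)² = 163.9 J.

ΔKE lost ≈ 749 J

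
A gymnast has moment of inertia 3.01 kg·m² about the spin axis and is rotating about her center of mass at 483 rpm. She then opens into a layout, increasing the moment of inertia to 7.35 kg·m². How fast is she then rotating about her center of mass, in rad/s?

Angular momentum about the spin axis is conserved since the torque about it is zero.
ω₂ = I₁ω₁ / I₂ = (3.010)(483 rpm) / (7.350) = 197.8 rpm = 20.71 rad/s.

ω₂ ≈ 20.7 rad/s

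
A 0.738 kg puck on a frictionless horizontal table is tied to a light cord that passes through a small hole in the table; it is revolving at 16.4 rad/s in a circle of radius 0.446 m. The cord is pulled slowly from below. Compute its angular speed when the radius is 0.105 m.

ω₂ ≈ 296 rad/s

No torque about the axis ⇒ m r₁² ω₁ = m r₂² ω₂.
ω₂ = ω₁ (r₁/r₂)² = (16.4)(0.446/0.105)² = 295.9 rad/s.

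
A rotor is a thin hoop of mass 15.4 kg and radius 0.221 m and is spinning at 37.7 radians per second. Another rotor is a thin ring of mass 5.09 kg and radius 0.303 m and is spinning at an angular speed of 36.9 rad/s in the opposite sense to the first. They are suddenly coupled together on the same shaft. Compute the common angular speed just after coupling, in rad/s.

The coupling torques are internal; angular momentum about the shared axis is conserved.
Moments of inertia: I_A = (15.4)(0.221)² = 0.7522 kg·m²; I_B = (5.09)(0.303)² = 0.4673 kg·m².
Taking A's sense as positive: L = (0.7522)(37.7) − (0.4673)(36.9) = 11.11 kg·m²·rad/s.
Combined I = 0.7522 + 0.4673 = 1.219 kg·m².
ω_f = L / I = 11.11 / 1.219 = 9.113 rad/s.

|ω_f| ≈ 9.11 rad/s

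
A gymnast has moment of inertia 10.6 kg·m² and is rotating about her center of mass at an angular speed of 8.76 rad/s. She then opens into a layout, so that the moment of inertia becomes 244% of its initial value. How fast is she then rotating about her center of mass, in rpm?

With no external torque about the axis, L is conserved: I₁ω₁ = I₂ω₂.
I₂ = 2.44 × 10.6 = 25.86 kg·m².
ω₂ = I₁ω₁ / I₂ = (10.60)(8.76 rad/s) / (25.86) = 3.590 rad/s = 34.28 rpm.

ω₂ ≈ 34.3 rpm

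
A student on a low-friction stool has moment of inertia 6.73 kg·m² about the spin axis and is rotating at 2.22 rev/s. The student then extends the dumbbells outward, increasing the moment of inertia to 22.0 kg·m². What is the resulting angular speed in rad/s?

ω₂ ≈ 4.27 rad/s

Angular momentum about the spin axis is conserved since the torque about it is zero.
ω₂ = I₁ω₁ / I₂ = (6.730)(2.22 rev/s) / (22.00) = 0.6791 rev/s = 4.267 rad/s.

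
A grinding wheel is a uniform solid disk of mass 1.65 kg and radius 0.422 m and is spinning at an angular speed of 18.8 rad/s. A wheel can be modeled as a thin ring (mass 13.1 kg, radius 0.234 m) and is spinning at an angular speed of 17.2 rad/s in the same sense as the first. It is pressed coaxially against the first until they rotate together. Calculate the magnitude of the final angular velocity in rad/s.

No external torque acts about the common axis, so total angular momentum is conserved.
Moments of inertia: I_A = ½(1.65)(0.422)² = 0.1469 kg·m²; I_B = (13.1)(0.234)² = 0.7173 kg·m².
Taking A's sense as positive: L = (0.1469)(18.8) + (0.7173)(17.2) = 15.10 kg·m²·rad/s.
Combined I = 0.1469 + 0.7173 = 0.8642 kg·m².
ω_f = L / I = 15.10 / 0.8642 = 17.47 rad/s.

|ω_f| ≈ 17.5 rad/s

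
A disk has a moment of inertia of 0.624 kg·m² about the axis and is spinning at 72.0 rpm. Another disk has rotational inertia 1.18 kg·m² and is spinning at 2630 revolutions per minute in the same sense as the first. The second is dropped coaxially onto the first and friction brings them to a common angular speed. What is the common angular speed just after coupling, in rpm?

|ω_f| ≈ 1750 rpm

The coupling torques are internal; angular momentum about the shared axis is conserved.
Taking A's sense as positive: L = (0.6240)(72.0) + (1.180)(2630) = 3148 kg·m²·rpm.
Combined I = 0.6240 + 1.180 = 1.804 kg·m².
ω_f = L / I = 3148 / 1.804 = 1745 rpm.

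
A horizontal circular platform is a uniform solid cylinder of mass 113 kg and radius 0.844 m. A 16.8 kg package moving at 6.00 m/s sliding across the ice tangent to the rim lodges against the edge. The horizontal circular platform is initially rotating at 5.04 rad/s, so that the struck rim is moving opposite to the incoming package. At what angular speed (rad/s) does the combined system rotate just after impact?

|ω_f| ≈ 2.26 rad/s

About the central axle the impulsive forces during the collision are internal, so angular momentum about that axis is conserved.
I_p = ½(113)(0.844)² = 40.25 kg·m². Taking the sense of the package's angular momentum as positive, L_{package} = m v R = (16.8)(6.00)(0.844) = 85.08 kg·m²/s.
L_i = −I_p ω_p + m v R = −(40.25)(5.04) + 85.08 = -117.8 kg·m²/s.
After sticking, I_f = I_p + m R² = 40.25 + (16.8)(0.844)² = 52.21 kg·m².
ω_f = L_i / I_f = -117.8 / 52.21 = -2.256 rad/s.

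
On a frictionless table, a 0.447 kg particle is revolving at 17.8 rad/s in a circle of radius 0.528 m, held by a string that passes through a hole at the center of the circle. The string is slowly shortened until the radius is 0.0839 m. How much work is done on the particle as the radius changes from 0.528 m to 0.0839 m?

No torque about the axis ⇒ m r₁² ω₁ = m r₂² ω₂.
ω₂ = ω₁ (r₁/r₂)² = (17.8)(0.528/0.0839)² = 705.0 rad/s.
W = ΔKE = ½m(v₂² − v₁²) = 762.1 J.

W ≈ 762 J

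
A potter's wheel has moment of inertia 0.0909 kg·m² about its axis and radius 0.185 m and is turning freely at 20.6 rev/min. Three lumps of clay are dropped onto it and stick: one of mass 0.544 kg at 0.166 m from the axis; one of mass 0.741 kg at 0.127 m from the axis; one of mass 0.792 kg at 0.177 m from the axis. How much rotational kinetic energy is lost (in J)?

energy lost ≈ 0.0767 J

No external torque acts about the axis; L_before = L_after.
Added inertia Σmr² = (0.544)(0.166)² + (0.741)(0.127)² + (0.792)(0.177)² = 0.05175 kg·m²; I_f = 0.09090 + 0.05175 = 0.1427 kg·m².
ω_f = I_p ω_i / I_f = (0.09090)(20.6) / 0.1427 = 13.13 rpm.
KE_i = ½(0.09090)(2.157 rad/s)² = 0.2115 J; KE_f = ½(0.1427)(1.375)² = 0.1348 J.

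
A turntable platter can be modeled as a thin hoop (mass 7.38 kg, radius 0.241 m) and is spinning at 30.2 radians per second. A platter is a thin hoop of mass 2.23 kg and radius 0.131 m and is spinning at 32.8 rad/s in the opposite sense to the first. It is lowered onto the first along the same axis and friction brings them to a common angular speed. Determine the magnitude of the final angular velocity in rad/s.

|ω_f| ≈ 25.0 rad/s

The coupling torques are internal; angular momentum about the shared axis is conserved.
Moments of inertia: I_A = (7.38)(0.241)² = 0.4286 kg·m²; I_B = (2.23)(0.131)² = 0.03827 kg·m².
Taking A's sense as positive: L = (0.4286)(30.2) − (0.03827)(32.8) = 11.69 kg·m²·rad/s.
Combined I = 0.4286 + 0.03827 = 0.4669 kg·m².
ω_f = L / I = 11.69 / 0.4669 = 25.04 rad/s.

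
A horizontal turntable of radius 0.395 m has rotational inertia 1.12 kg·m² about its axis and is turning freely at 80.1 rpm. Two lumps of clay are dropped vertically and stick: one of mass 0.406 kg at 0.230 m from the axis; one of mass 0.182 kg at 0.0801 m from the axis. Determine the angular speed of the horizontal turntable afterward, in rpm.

ω_f ≈ 78.5 rpm

The added mass arrives with no angular momentum about the axis, and any external torque about the axis is negligible, so the system's angular momentum is conserved.
Added inertia Σmr² = (0.406)(0.230)² + (0.182)(0.0801)² = 0.02265 kg·m²; I_f = 1.120 + 0.02265 = 1.143 kg·m².
ω_f = I_p ω_i / I_f = (1.120)(80.1) / 1.143 = 78.51 rpm.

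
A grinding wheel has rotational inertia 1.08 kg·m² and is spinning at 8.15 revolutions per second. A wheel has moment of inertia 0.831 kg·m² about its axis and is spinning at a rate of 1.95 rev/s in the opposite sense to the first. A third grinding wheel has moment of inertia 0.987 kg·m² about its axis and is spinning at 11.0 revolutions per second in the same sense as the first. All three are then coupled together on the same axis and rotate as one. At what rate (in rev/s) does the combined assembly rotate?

No external torque acts about the common axis, so total angular momentum is conserved.
Taking A's sense as positive: L = (1.080)(8.15) − (0.8310)(1.95) + (0.9870)(11.0) = 18.04 kg·m²·rev/s.
Combined I = 1.080 + 0.8310 + 0.9870 = 2.898 kg·m².
ω_f = L / I = 18.04 / 2.898 = 6.224 rev/s.

|ω_f| ≈ 6.22 rev/s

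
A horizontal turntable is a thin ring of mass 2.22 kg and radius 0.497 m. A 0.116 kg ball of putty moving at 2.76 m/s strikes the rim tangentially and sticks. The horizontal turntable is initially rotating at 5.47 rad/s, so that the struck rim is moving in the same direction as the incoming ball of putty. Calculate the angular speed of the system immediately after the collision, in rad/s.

|ω_f| ≈ 5.47 rad/s

The axle reaction passes through the axle and exerts no torque about it; angular momentum about the axle is conserved through the impact.
I_p = (2.22)(0.497)² = 0.5484 kg·m². Taking the sense of the ball of putty's angular momentum as positive, L_{ball} = m v R = (0.116)(2.76)(0.497) = 0.1591 kg·m²/s.
L_i = +I_p ω_p + m v R = +(0.5484)(5.47) + 0.1591 = 3.159 kg·m²/s.
After sticking, I_f = I_p + m R² = 0.5484 + (0.116)(0.497)² = 0.5770 kg·m².
ω_f = L_i / I_f = 3.159 / 0.5770 = 5.474 rad/s.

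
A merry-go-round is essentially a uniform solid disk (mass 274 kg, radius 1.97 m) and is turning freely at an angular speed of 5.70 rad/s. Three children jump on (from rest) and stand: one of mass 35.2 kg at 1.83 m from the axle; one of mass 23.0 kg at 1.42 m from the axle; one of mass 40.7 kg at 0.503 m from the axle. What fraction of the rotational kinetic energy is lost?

No external torque acts about the axle; L_before = L_after.
I_p = ½(274)(1.97)² = 531.7 kg·m².
Added inertia Σmr² = (35.2)(1.83)² + (23.0)(1.42)² + (40.7)(0.503)² = 174.6 kg·m²; I_f = 531.7 + 174.6 = 706.2 kg·m².
ω_f = I_p ω_i / I_f = (531.7)(5.70) / 706.2 = 4.291 rad/s.
KE_i = ½(531.7)(5.700 rad/s)² = 8637 J; KE_f = ½(706.2)(4.291)² = 6502 J.
Fraction lost = 0.2472.

fraction ≈ 0.247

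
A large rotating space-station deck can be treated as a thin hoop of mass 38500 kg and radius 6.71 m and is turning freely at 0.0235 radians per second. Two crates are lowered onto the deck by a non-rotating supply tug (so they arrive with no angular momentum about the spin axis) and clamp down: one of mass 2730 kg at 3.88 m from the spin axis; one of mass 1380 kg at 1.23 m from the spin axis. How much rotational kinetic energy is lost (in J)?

The added mass arrives with no angular momentum about the spin axis, and any external torque about the spin axis is negligible, so the system's angular momentum is conserved.
I_p = (38500)(6.71)² = 1.733e+06 kg·m².
Added inertia Σmr² = (2730)(3.88)² + (1380)(1.23)² = 43190 kg·m²; I_f = 1.733e+06 + 43190 = 1.777e+06 kg·m².
ω_f = I_p ω_i / I_f = (1.733e+06)(0.0235) / 1.777e+06 = 0.02293 rad/s.
KE_i = ½(1.733e+06)(0.02350 rad/s)² = 478.6 J; KE_f = ½(1.777e+06)(0.02293)² = 467.0 J.

energy lost ≈ 11.6 J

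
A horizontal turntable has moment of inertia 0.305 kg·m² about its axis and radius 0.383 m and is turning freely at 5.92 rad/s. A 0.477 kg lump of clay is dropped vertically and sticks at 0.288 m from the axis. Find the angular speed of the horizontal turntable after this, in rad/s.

No external torque acts about the axis; L_before = L_after.
Added inertia Σmr² = (0.477)(0.288)² = 0.03956 kg·m²; I_f = 0.3050 + 0.03956 = 0.3446 kg·m².
ω_f = I_p ω_i / I_f = (0.3050)(5.92) / 0.3446 = 5.240 rad/s.

ω_f ≈ 5.24 rad/s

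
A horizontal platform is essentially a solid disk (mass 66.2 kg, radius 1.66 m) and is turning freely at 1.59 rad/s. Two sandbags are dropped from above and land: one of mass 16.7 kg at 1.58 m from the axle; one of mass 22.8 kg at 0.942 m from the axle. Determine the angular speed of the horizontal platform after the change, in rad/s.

No external torque acts about the axle; L_before = L_after.
I_p = ½(66.2)(1.66)² = 91.21 kg·m².
Added inertia Σmr² = (16.7)(1.58)² + (22.8)(0.942)² = 61.92 kg·m²; I_f = 91.21 + 61.92 = 153.1 kg·m².
ω_f = I_p ω_i / I_f = (91.21)(1.59) / 153.1 = 0.9471 rad/s.

ω_f ≈ 0.947 rad/s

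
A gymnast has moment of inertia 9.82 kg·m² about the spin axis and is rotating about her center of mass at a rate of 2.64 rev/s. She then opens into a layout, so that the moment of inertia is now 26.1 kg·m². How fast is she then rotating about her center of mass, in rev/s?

ω₂ ≈ 0.993 rev/s

Angular momentum about the spin axis is conserved since the torque about it is zero.
ω₂ = I₁ω₁ / I₂ = (9.820)(2.64 rev/s) / (26.10) = 0.9933 rev/s.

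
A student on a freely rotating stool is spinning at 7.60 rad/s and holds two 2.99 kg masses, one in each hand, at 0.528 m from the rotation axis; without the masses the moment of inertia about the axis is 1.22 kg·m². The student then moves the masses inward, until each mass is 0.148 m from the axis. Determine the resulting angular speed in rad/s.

No external torque acts about the spin axis, so angular momentum is conserved.
I₁ = 1.22 + 2(2.99)(0.528)² = 2.887 kg·m²; I₂ = 1.22 + 2(2.99)(0.148)² = 1.351 kg·m².
ω₂ = I₁ω₁ / I₂ = (2.887)(7.60 rad/s) / (1.351) = 16.24 rad/s.

ω₂ ≈ 16.2 rad/s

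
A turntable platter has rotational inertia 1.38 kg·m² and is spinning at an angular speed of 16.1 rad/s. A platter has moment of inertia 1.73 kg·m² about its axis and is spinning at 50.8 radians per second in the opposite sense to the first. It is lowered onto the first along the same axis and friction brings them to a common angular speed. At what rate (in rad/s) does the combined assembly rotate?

|ω_f| ≈ 21.1 rad/s

The coupling torques are internal; angular momentum about the shared axis is conserved.
Taking A's sense as positive: L = (1.380)(16.1) − (1.730)(50.8) = -65.67 kg·m²·rad/s.
Combined I = 1.380 + 1.730 = 3.110 kg·m².
ω_f = L / I = -65.67 / 3.110 = -21.11 rad/s.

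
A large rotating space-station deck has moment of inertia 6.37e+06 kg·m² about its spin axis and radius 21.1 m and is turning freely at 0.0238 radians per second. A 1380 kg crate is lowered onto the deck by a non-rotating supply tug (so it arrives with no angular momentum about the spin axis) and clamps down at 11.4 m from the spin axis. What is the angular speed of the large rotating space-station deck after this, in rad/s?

ω_f ≈ 0.0231 rad/s

The added mass arrives with no angular momentum about the spin axis, and any external torque about the spin axis is negligible, so the system's angular momentum is conserved.
Added inertia Σmr² = (1380)(11.4)² = 1.793e+05 kg·m²; I_f = 6.370e+06 + 1.793e+05 = 6.549e+06 kg·m².
ω_f = I_p ω_i / I_f = (6.370e+06)(0.0238) / 6.549e+06 = 0.02315 rad/s.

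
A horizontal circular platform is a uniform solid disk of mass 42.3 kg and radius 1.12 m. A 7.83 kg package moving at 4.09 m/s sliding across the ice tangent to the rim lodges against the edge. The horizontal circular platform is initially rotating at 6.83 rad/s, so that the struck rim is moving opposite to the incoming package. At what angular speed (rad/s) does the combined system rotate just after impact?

The axle reaction passes through the central axle and exerts no torque about it; angular momentum about the central axle is conserved through the impact.
I_p = ½(42.3)(1.12)² = 26.53 kg·m². Taking the sense of the package's angular momentum as positive, L_{package} = m v R = (7.83)(4.09)(1.12) = 35.87 kg·m²/s.
L_i = −I_p ω_p + m v R = −(26.53)(6.83) + 35.87 = -145.3 kg·m²/s.
After sticking, I_f = I_p + m R² = 26.53 + (7.83)(1.12)² = 36.35 kg·m².
ω_f = L_i / I_f = -145.3 / 36.35 = -3.998 rad/s.

|ω_f| ≈ 4.00 rad/s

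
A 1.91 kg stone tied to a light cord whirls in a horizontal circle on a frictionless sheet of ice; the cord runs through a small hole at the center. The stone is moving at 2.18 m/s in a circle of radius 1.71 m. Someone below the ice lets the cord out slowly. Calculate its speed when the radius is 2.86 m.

Central (radial) force ⇒ zero torque about the center ⇒ m v r is constant.
v₂ = v₁ r₁ / r₂ = (2.18)(1.71) / (2.86) = 1.303 m/s.

v₂ ≈ 1.30 m/s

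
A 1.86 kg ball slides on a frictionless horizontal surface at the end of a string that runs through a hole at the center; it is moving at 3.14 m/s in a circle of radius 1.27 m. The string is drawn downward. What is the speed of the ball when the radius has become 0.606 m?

The only horizontal force on the mass is along the cord (radial), so it exerts no torque about the hole and angular momentum m v r is conserved.
v₂ = v₁ r₁ / r₂ = (3.14)(1.27) / (0.606) = 6.581 m/s.

v₂ ≈ 6.58 m/s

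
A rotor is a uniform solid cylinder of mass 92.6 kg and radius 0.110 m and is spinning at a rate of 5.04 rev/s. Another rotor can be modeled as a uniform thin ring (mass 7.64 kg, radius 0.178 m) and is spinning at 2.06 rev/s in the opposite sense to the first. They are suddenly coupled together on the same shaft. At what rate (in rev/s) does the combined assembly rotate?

|ω_f| ≈ 2.90 rev/s

No external torque acts about the common axis, so total angular momentum is conserved.
Moments of inertia: I_A = ½(92.6)(0.110)² = 0.5602 kg·m²; I_B = (7.64)(0.178)² = 0.2421 kg·m².
Taking A's sense as positive: L = (0.5602)(5.04) − (0.2421)(2.06) = 2.325 kg·m²·rev/s.
Combined I = 0.5602 + 0.2421 = 0.8023 kg·m².
ω_f = L / I = 2.325 / 0.8023 = 2.898 rev/s.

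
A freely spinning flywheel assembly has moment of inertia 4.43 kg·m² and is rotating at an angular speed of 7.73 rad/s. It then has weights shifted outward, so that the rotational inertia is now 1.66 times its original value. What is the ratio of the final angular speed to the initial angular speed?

ω₂/ω₁ ≈ 0.602

With no external torque about the axis, L is conserved: I₁ω₁ = I₂ω₂.
I₂ = 1.66 × 4.43 = 7.354 kg·m².
ω₂/ω₁ = I₁/I₂ = 4.430 / 7.354 = 0.6024.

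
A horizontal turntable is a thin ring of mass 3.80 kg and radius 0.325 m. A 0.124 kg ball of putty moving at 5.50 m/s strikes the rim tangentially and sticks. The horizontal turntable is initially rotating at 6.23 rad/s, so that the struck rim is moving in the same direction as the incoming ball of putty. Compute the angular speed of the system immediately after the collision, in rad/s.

The axle reaction passes through the axle and exerts no torque about it; angular momentum about the axle is conserved through the impact.
I_p = (3.80)(0.325)² = 0.4014 kg·m². Taking the sense of the ball of putty's angular momentum as positive, L_{ball} = m v R = (0.124)(5.50)(0.325) = 0.2216 kg·m²/s.
L_i = +I_p ω_p + m v R = +(0.4014)(6.23) + 0.2216 = 2.722 kg·m²/s.
After sticking, I_f = I_p + m R² = 0.4014 + (0.124)(0.325)² = 0.4145 kg·m².
ω_f = L_i / I_f = 2.722 / 0.4145 = 6.568 rad/s.

|ω_f| ≈ 6.57 rad/s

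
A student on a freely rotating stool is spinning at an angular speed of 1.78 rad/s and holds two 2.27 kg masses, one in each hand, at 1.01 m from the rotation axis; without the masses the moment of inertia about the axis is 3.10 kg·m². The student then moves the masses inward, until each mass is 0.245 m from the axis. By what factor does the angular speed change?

ω₂/ω₁ ≈ 2.29

With no external torque about the axis, L is conserved: I₁ω₁ = I₂ω₂.
I₁ = 3.10 + 2(2.27)(1.01)² = 7.731 kg·m²; I₂ = 3.10 + 2(2.27)(0.245)² = 3.373 kg·m².
ω₂/ω₁ = I₁/I₂ = 7.731 / 3.373 = 2.292.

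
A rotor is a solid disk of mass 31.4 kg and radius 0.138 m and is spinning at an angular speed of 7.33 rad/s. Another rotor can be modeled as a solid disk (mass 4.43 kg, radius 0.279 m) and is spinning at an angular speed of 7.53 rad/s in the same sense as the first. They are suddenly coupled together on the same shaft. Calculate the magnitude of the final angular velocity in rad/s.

|ω_f| ≈ 7.40 rad/s

No external torque acts about the common axis, so total angular momentum is conserved.
Moments of inertia: I_A = ½(31.4)(0.138)² = 0.2990 kg·m²; I_B = ½(4.43)(0.279)² = 0.1724 kg·m².
Taking A's sense as positive: L = (0.2990)(7.33) + (0.1724)(7.53) = 3.490 kg·m²·rad/s.
Combined I = 0.2990 + 0.1724 = 0.4714 kg·m².
ω_f = L / I = 3.490 / 0.4714 = 7.403 rad/s.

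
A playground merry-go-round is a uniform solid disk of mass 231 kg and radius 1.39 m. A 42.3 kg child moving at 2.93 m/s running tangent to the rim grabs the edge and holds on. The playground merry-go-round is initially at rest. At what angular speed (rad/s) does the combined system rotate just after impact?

|ω_f| ≈ 0.565 rad/s

About the axle the impulsive forces during the collision are internal, so angular momentum about that axis is conserved.
I_p = ½(231)(1.39)² = 223.2 kg·m². Taking the sense of the child's angular momentum as positive, L_{child} = m v R = (42.3)(2.93)(1.39) = 172.3 kg·m²/s.
L_i = 0 + 172.3 = 172.3 kg·m²/s.
After sticking, I_f = I_p + m R² = 223.2 + (42.3)(1.39)² = 304.9 kg·m².
ω_f = L_i / I_f = 172.3 / 304.9 = 0.5650 rad/s.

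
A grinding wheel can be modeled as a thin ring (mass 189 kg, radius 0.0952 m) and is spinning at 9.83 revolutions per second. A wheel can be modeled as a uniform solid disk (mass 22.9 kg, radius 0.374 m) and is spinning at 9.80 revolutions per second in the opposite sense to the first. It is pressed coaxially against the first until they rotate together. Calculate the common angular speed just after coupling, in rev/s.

|ω_f| ≈ 0.345 rev/s

No external torque acts about the common axis, so total angular momentum is conserved.
Moments of inertia: I_A = (189)(0.0952)² = 1.713 kg·m²; I_B = ½(22.9)(0.374)² = 1.602 kg·m².
Taking A's sense as positive: L = (1.713)(9.83) − (1.602)(9.80) = 1.142 kg·m²·rev/s.
Combined I = 1.713 + 1.602 = 3.314 kg·m².
ω_f = L / I = 1.142 / 3.314 = 0.3447 rev/s.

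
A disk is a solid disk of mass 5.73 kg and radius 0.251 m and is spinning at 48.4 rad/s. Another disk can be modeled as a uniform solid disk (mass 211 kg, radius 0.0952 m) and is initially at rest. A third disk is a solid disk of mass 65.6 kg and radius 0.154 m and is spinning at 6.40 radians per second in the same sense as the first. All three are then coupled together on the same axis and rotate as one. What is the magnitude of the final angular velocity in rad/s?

|ω_f| ≈ 7.16 rad/s

The coupling torques are internal; angular momentum about the shared axis is conserved.
Moments of inertia: I_A = ½(5.73)(0.251)² = 0.1805 kg·m²; I_B = ½(211)(0.0952)² = 0.9562 kg·m²; I_C = ½(65.6)(0.154)² = 0.7779 kg·m².
Taking A's sense as positive: L = (0.1805)(48.4) + (0.7779)(6.40) = 13.71 kg·m²·rad/s.
Combined I = 0.1805 + 0.9562 + 0.7779 = 1.915 kg·m².
ω_f = L / I = 13.71 / 1.915 = 7.163 rad/s.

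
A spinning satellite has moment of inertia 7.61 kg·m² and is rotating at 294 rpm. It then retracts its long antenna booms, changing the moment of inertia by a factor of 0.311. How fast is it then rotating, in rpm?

Angular momentum about the spin axis is conserved since the torque about it is zero.
I₂ = 0.311 × 7.61 = 2.367 kg·m².
ω₂ = I₁ω₁ / I₂ = (7.610)(294 rpm) / (2.367) = 945.3 rpm.

ω₂ ≈ 945 rpm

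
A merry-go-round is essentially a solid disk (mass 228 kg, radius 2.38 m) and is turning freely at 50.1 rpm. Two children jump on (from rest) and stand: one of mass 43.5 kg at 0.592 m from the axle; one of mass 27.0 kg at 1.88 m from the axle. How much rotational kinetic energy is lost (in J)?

No external torque acts about the axle; L_before = L_after.
I_p = ½(228)(2.38)² = 645.7 kg·m².
Added inertia Σmr² = (43.5)(0.592)² + (27.0)(1.88)² = 110.7 kg·m²; I_f = 645.7 + 110.7 = 756.4 kg·m².
ω_f = I_p ω_i / I_f = (645.7)(50.1) / 756.4 = 42.77 rpm.
KE_i = ½(645.7)(5.246 rad/s)² = 8887 J; KE_f = ½(756.4)(4.479)² = 7587 J.

energy lost ≈ 1300 J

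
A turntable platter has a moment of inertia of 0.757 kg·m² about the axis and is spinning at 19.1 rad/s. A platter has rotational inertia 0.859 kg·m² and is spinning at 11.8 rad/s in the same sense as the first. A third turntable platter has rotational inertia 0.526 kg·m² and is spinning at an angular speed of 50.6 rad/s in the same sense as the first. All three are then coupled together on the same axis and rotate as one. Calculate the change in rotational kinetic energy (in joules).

The coupling torques are internal; angular momentum about the shared axis is conserved.
Taking A's sense as positive: L = (0.7570)(19.1) + (0.8590)(11.8) + (0.5260)(50.6) = 51.21 kg·m²·rad/s.
Combined I = 0.7570 + 0.8590 + 0.5260 = 2.142 kg·m².
ω_f = L / I = 51.21 / 2.142 = 23.91 rad/s.
KE_i = ½ΣIω² = 871.3 J; KE_f = ½(2.142)(23.91)² = 612.2 J.

ΔKE ≈ -259 J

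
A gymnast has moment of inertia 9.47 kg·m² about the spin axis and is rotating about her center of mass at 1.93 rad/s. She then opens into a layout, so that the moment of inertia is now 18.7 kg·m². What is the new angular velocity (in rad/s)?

Angular momentum about the spin axis is conserved since the torque about it is zero.
ω₂ = I₁ω₁ / I₂ = (9.470)(1.93 rad/s) / (18.70) = 0.9774 rad/s.

ω₂ ≈ 0.977 rad/s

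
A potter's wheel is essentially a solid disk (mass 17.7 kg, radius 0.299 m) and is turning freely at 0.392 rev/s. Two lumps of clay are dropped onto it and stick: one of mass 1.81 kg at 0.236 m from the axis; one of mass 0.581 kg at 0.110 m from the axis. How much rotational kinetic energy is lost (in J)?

No external torque acts about the axis; L_before = L_after.
I_p = ½(17.7)(0.299)² = 0.7912 kg·m².
Added inertia Σmr² = (1.81)(0.236)² + (0.581)(0.110)² = 0.1078 kg·m²; I_f = 0.7912 + 0.1078 = 0.8990 kg·m².
ω_f = I_p ω_i / I_f = (0.7912)(0.392) / 0.8990 = 0.3450 rev/s.
KE_i = ½(0.7912)(2.463 rad/s)² = 2.400 J; KE_f = ½(0.8990)(2.168)² = 2.112 J.

energy lost ≈ 0.288 J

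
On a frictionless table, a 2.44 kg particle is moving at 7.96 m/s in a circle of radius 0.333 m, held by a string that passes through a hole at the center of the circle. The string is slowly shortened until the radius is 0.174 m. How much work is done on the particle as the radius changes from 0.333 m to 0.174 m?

W ≈ 206 J

Central (radial) force ⇒ zero torque about the center ⇒ m v r is constant.
v₂ = v₁ r₁ / r₂ = (7.96)(0.333) / (0.174) = 15.23 m/s.
W = ΔKE = ½m(v₂² − v₁²) = 205.8 J.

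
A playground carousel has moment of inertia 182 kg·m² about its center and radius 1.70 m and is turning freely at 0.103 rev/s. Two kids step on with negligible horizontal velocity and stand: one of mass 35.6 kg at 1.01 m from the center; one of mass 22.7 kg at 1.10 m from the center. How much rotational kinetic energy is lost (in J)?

The added mass arrives with no angular momentum about the center, and any external torque about the center is negligible, so the system's angular momentum is conserved.
Added inertia Σmr² = (35.6)(1.01)² + (22.7)(1.10)² = 63.78 kg·m²; I_f = 182.0 + 63.78 = 245.8 kg·m².
ω_f = I_p ω_i / I_f = (182.0)(0.103) / 245.8 = 0.07627 rev/s.
KE_i = ½(182.0)(0.6472 rad/s)² = 38.11 J; KE_f = ½(245.8)(0.4792)² = 28.22 J.

energy lost ≈ 9.89 J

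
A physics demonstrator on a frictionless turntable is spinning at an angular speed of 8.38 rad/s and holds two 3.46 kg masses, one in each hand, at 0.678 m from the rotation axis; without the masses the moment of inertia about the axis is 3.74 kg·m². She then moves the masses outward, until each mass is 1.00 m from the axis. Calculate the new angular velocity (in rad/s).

With no external torque about the axis, L is conserved: I₁ω₁ = I₂ω₂.
I₁ = 3.74 + 2(3.46)(0.678)² = 6.921 kg·m²; I₂ = 3.74 + 2(3.46)(1.00)² = 10.66 kg·m².
ω₂ = I₁ω₁ / I₂ = (6.921)(8.38 rad/s) / (10.66) = 5.441 rad/s.

ω₂ ≈ 5.44 rad/s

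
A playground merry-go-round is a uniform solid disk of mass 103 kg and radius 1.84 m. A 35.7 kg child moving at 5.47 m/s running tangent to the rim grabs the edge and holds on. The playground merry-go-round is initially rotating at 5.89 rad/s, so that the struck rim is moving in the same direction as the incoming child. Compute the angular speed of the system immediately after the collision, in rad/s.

The axle reaction passes through the axle and exerts no torque about it; angular momentum about the axle is conserved through the impact.
I_p = ½(103)(1.84)² = 174.4 kg·m². Taking the sense of the child's angular momentum as positive, L_{child} = m v R = (35.7)(5.47)(1.84) = 359.3 kg·m²/s.
L_i = +I_p ω_p + m v R = +(174.4)(5.89) + 359.3 = 1386 kg·m²/s.
After sticking, I_f = I_p + m R² = 174.4 + (35.7)(1.84)² = 295.2 kg·m².
ω_f = L_i / I_f = 1386 / 295.2 = 4.696 rad/s.

|ω_f| ≈ 4.70 rad/s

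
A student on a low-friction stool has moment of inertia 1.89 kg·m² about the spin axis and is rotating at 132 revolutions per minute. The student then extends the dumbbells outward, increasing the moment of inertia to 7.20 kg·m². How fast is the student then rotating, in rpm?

With no external torque about the axis, L is conserved: I₁ω₁ = I₂ω₂.
ω₂ = I₁ω₁ / I₂ = (1.890)(132 rpm) / (7.200) = 34.65 rpm.

ω₂ ≈ 34.6 rpm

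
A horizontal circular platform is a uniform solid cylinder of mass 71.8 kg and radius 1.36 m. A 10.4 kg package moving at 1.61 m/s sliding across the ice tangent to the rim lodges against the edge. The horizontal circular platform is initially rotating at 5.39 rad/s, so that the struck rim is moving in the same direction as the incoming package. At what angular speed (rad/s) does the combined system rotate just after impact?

|ω_f| ≈ 4.45 rad/s

About the central axle the impulsive forces during the collision are internal, so angular momentum about that axis is conserved.
I_p = ½(71.8)(1.36)² = 66.40 kg·m². Taking the sense of the package's angular momentum as positive, L_{package} = m v R = (10.4)(1.61)(1.36) = 22.77 kg·m²/s.
L_i = +I_p ω_p + m v R = +(66.40)(5.39) + 22.77 = 380.7 kg·m²/s.
After sticking, I_f = I_p + m R² = 66.40 + (10.4)(1.36)² = 85.64 kg·m².
ω_f = L_i / I_f = 380.7 / 85.64 = 4.445 rad/s.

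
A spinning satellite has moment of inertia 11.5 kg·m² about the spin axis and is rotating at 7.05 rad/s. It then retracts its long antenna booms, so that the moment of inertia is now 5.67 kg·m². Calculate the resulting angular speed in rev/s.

No external torque acts about the spin axis, so angular momentum is conserved.
ω₂ = I₁ω₁ / I₂ = (11.50)(7.05 rad/s) / (5.670) = 14.30 rad/s = 2.276 rev/s.

ω₂ ≈ 2.28 rev/s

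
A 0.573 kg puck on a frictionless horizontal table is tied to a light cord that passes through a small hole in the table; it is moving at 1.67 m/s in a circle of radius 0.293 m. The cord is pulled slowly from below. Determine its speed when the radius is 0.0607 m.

Central (radial) force ⇒ zero torque about the center ⇒ m v r is constant.
v₂ = v₁ r₁ / r₂ = (1.67)(0.293) / (0.0607) = 8.061 m/s.

v₂ ≈ 8.06 m/s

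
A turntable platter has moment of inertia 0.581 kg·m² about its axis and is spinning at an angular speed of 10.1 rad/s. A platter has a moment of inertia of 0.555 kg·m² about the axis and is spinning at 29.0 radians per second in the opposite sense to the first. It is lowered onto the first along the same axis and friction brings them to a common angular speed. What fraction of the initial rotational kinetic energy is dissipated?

fraction ≈ 0.825

The coupling torques are internal; angular momentum about the shared axis is conserved.
Taking A's sense as positive: L = (0.5810)(10.1) − (0.5550)(29.0) = -10.23 kg·m²·rad/s.
Combined I = 0.5810 + 0.5550 = 1.136 kg·m².
ω_f = L / I = -10.23 / 1.136 = -9.003 rad/s.
KE_i = ½ΣIω² = 263.0 J; KE_f = ½(1.136)(9.003)² = 46.03 J.
Fraction dissipated = (KE_i − KE_f)/KE_i = 0.8250.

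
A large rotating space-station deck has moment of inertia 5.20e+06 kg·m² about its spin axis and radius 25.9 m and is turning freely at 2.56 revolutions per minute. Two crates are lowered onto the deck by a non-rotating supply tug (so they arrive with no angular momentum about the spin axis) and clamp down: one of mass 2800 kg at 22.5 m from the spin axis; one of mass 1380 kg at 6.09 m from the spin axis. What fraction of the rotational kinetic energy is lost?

fraction ≈ 0.220

No external torque acts about the spin axis; L_before = L_after.
Added inertia Σmr² = (2800)(22.5)² + (1380)(6.09)² = 1.469e+06 kg·m²; I_f = 5.200e+06 + 1.469e+06 = 6.669e+06 kg·m².
ω_f = I_p ω_i / I_f = (5.200e+06)(2.56) / 6.669e+06 = 1.996 rpm.
KE_i = ½(5.200e+06)(0.2681 rad/s)² = 1.869e+05 J; KE_f = ½(6.669e+06)(0.2090)² = 1.457e+05 J.
Fraction lost = 0.2202.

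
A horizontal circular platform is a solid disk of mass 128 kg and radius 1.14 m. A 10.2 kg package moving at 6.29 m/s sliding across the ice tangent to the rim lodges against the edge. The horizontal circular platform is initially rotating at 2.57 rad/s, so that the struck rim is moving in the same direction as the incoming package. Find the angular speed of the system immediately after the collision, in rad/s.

|ω_f| ≈ 2.98 rad/s

About the central axle the impulsive forces during the collision are internal, so angular momentum about that axis is conserved.
I_p = ½(128)(1.14)² = 83.17 kg·m². Taking the sense of the package's angular momentum as positive, L_{package} = m v R = (10.2)(6.29)(1.14) = 73.14 kg·m²/s.
L_i = +I_p ω_p + m v R = +(83.17)(2.57) + 73.14 = 286.9 kg·m²/s.
After sticking, I_f = I_p + m R² = 83.17 + (10.2)(1.14)² = 96.43 kg·m².
ω_f = L_i / I_f = 286.9 / 96.43 = 2.975 rad/s.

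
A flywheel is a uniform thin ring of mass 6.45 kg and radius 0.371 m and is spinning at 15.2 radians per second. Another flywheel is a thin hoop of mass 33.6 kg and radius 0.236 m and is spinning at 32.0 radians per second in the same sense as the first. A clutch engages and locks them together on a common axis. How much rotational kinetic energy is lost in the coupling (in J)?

No external torque acts about the common axis, so total angular momentum is conserved.
Moments of inertia: I_A = (6.45)(0.371)² = 0.8878 kg·m²; I_B = (33.6)(0.236)² = 1.871 kg·m².
Taking A's sense as positive: L = (0.8878)(15.2) + (1.871)(32.0) = 73.38 kg·m²·rad/s.
Combined I = 0.8878 + 1.871 = 2.759 kg·m².
ω_f = L / I = 73.38 / 2.759 = 26.59 rad/s.
KE_i = ½ΣIω² = 1061 J; KE_f = ½(2.759)(26.59)² = 975.7 J.

ΔKE lost ≈ 85.0 J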